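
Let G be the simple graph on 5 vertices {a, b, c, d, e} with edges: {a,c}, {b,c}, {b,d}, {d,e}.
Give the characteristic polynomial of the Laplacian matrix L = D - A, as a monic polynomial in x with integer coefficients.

x^5 - 8x^4 + 21x^3 - 20x^2 + 5x

Reading degrees in the order [a, b, c, d, e] gives [1, 2, 2, 2, 1]; set D = diag(1, 2, 2, 2, 1) and form L = D - A. L has integer entries, so p(x) = det(xI - L) has integer coefficients. Expanding the determinant yields x^5 - 8x^4 + 21x^3 - 20x^2 + 5x. The coefficient of x^4 equals -trace(L) = -8, matching the sum of degrees. The largest eigenvalue, 3.6180, is at most the vertex count 5.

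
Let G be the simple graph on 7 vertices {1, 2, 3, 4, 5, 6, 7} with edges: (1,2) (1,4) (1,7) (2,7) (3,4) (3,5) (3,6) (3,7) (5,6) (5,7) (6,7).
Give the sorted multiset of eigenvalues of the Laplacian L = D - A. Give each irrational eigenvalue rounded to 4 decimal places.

With the vertex order [1, 2, 3, 4, 5, 6, 7], the degrees are [3, 2, 4, 2, 3, 3, 5], giving D = diag(3, 2, 4, 2, 3, 3, 5) and L = D - A. L is symmetric positive semidefinite, so every eigenvalue is real and nonnegative. The single zero eigenvalue shows the graph is connected.

[0, 1.3010, 1.7464, 3.8390, 4, 4.9391, 6.1746]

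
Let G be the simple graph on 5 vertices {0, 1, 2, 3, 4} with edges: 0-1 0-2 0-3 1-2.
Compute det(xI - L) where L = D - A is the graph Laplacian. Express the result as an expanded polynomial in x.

x^5 - 8x^4 + 19x^3 - 12x^2

Each diagonal entry of L is the vertex degree and each off-diagonal entry is -1 where an edge is present, 0 otherwise; in the order [0, 1, 2, 3, 4] the diagonal is [3, 2, 2, 1, 0]. L has integer entries, so p(x) = det(xI - L) has integer coefficients. Expanding the determinant yields x^5 - 8x^4 + 19x^3 - 12x^2. Since p(0) = det(-L) = 0, x divides p(x). The largest eigenvalue, 4, is at most the vertex count 5.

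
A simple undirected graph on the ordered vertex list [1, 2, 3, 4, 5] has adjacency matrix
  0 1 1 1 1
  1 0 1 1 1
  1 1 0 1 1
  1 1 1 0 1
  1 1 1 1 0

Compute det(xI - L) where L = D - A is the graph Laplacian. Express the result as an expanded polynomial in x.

With the vertex order [1, 2, 3, 4, 5], the degrees are [4, 4, 4, 4, 4], giving D = diag(4, 4, 4, 4, 4) and L = D - A. L has integer entries, so p(x) = det(xI - L) has integer coefficients. Expanding the determinant yields x^5 - 20x^4 + 150x^3 - 500x^2 + 625x. Since p(0) = det(-L) = 0, x divides p(x). By the matrix-tree theorem the graph has (1/5) * product of the nonzero eigenvalues = 125 spanning trees.

x^5 - 20x^4 + 150x^3 - 500x^2 + 625x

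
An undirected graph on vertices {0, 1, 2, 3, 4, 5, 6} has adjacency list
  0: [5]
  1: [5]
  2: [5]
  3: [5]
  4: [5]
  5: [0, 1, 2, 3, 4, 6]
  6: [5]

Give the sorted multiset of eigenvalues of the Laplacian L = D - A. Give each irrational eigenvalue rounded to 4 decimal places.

[0, 1, 1, 1, 1, 1, 7]

Reading degrees in the order [0, 1, 2, 3, 4, 5, 6] gives [1, 1, 1, 1, 1, 6, 1]; set D = diag(1, 1, 1, 1, 1, 6, 1) and form L = D - A. Diagonalising L (or applying a numerical eigensolver to the 7x7 matrix) gives the spectrum above. The largest eigenvalue, 7, is at most the vertex count 7.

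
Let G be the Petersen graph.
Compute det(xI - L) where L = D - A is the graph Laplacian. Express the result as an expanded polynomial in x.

The graph has 10 vertices and degree multiset [3, 3, 3, 3, 3, 3, 3, 3, 3, 3]; D is the diagonal matrix of degrees and L = D - A. L has integer entries, so p(x) = det(xI - L) has integer coefficients. Expanding the determinant yields x^10 - 30x^9 + 390x^8 - 2880x^7 + 13305x^6 - 39882x^5 + 77640x^4 - 94800x^3 + 66000x^2 - 20000x. The coefficient of x^9 equals -trace(L) = -30, matching the sum of degrees. By the matrix-tree theorem the graph has (1/10) * product of the nonzero eigenvalues = 2000 spanning trees. There is one zero in the spectrum, matching the 1 component.

x^10 - 30x^9 + 390x^8 - 2880x^7 + 13305x^6 - 39882x^5 + 77640x^4 - 94800x^3 + 66000x^2 - 20000x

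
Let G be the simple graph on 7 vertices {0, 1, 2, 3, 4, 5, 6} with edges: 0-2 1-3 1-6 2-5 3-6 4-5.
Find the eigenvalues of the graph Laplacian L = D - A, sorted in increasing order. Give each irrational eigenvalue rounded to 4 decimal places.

[0, 0, 0.5858, 2, 3, 3, 3.4142]

Reading degrees in the order [0, 1, 2, 3, 4, 5, 6] gives [1, 2, 2, 2, 1, 2, 2]; set D = diag(1, 2, 2, 2, 1, 2, 2) and form L = D - A. The multiplicity of 0 as a Laplacian eigenvalue equals the number of connected components. The 2 zero eigenvalues correspond to the 2 connected components. The eigenvalues sum to 12, which equals trace(L) = 2|E|. There are 2 zeros in the spectrum, matching the 2 components.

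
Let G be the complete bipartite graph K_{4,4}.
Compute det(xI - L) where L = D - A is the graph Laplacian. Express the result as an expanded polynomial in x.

x^8 - 32x^7 + 432x^6 - 3200x^5 + 14080x^4 - 36864x^3 + 53248x^2 - 32768x

The graph has 8 vertices and degree multiset [4, 4, 4, 4, 4, 4, 4, 4]; D is the diagonal matrix of degrees and L = D - A. The eigenvalues of L are [0, 4, 4, 4, 4, 4, 4, 8]; the characteristic polynomial is the product of (x - lambda_i), which multiplies out to x^8 - 32x^7 + 432x^6 - 3200x^5 + 14080x^4 - 36864x^3 + 53248x^2 - 32768x. The constant term is 0 because L is singular (the all-ones vector lies in its kernel). The eigenvalues sum to 32, which equals trace(L) = 2|E|.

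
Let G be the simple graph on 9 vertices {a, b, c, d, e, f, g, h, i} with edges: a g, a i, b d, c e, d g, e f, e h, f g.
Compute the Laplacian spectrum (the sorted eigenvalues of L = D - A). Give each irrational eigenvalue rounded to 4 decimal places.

[0, 0.1953, 0.3820, 1, 1.2108, 2.1449, 2.6180, 3.9064, 4.5426]

With the vertex order [a, b, c, d, e, f, g, h, i], the degrees are [2, 1, 1, 2, 3, 2, 3, 1, 1], giving D = diag(2, 1, 1, 2, 3, 2, 3, 1, 1) and L = D - A. Since every row of L sums to 0, the all-ones vector is in the kernel and 0 is an eigenvalue. By the matrix-tree theorem the graph has (1/9) * product of the nonzero eigenvalues = 1 spanning tree. The eigenvalues sum to 16, which equals trace(L) = 2|E|.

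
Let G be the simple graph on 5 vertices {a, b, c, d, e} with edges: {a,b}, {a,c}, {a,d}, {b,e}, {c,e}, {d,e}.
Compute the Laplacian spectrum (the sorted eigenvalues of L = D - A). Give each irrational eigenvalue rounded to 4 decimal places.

Reading degrees in the order [a, b, c, d, e] gives [3, 2, 2, 2, 3]; set D = diag(3, 2, 2, 2, 3) and form L = D - A. Diagonalising L (or applying a numerical eigensolver to the 5x5 matrix) gives the spectrum above. The single zero eigenvalue shows the graph is connected. By the matrix-tree theorem the graph has (1/5) * product of the nonzero eigenvalues = 12 spanning trees.

[0, 2, 2, 3, 5]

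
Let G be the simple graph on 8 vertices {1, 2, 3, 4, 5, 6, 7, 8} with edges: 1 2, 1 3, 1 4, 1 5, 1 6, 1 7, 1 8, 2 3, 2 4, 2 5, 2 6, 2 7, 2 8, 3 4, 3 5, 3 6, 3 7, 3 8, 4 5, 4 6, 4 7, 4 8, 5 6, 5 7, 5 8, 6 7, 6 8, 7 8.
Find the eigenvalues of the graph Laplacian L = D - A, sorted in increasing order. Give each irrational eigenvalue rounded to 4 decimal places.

[0, 8, 8, 8, 8, 8, 8, 8]

Each diagonal entry of L is the vertex degree and each off-diagonal entry is -1 where an edge is present, 0 otherwise; in the order [1, 2, 3, 4, 5, 6, 7, 8] the diagonal is [7, 7, 7, 7, 7, 7, 7, 7]. Diagonalising L (or applying a numerical eigensolver to the 8x8 matrix) gives the spectrum above. The single zero eigenvalue shows the graph is connected. The eigenvalues sum to 56, which equals trace(L) = 2|E|.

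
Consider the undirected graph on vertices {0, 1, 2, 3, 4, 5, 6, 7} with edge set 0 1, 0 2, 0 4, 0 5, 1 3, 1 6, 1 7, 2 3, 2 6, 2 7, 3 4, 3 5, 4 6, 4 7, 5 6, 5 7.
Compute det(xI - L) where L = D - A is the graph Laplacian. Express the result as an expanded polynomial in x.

Each diagonal entry of L is the vertex degree and each off-diagonal entry is -1 where an edge is present, 0 otherwise; in the order [0, 1, 2, 3, 4, 5, 6, 7] the diagonal is [4, 4, 4, 4, 4, 4, 4, 4]. Computing det(xI - L) by cofactor expansion (or equivalently via sum-over-permutations) gives x^8 - 32x^7 + 432x^6 - 3200x^5 + 14080x^4 - 36864x^3 + 53248x^2 - 32768x. The coefficient of x^7 equals -trace(L) = -32, matching the sum of degrees. The largest eigenvalue, 8, is at most the vertex count 8. By the matrix-tree theorem the graph has (1/8) * product of the nonzero eigenvalues = 4096 spanning trees.

x^8 - 32x^7 + 432x^6 - 3200x^5 + 14080x^4 - 36864x^3 + 53248x^2 - 32768x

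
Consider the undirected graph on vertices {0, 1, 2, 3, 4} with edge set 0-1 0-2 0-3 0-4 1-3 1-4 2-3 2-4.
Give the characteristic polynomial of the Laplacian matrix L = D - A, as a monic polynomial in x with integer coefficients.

x^5 - 16x^4 + 94x^3 - 240x^2 + 225x

With the vertex order [0, 1, 2, 3, 4], the degrees are [4, 3, 3, 3, 3], giving D = diag(4, 3, 3, 3, 3) and L = D - A. L has integer entries, so p(x) = det(xI - L) has integer coefficients. Expanding the determinant yields x^5 - 16x^4 + 94x^3 - 240x^2 + 225x. Since p(0) = det(-L) = 0, x divides p(x). The largest eigenvalue, 5, is at most the vertex count 5.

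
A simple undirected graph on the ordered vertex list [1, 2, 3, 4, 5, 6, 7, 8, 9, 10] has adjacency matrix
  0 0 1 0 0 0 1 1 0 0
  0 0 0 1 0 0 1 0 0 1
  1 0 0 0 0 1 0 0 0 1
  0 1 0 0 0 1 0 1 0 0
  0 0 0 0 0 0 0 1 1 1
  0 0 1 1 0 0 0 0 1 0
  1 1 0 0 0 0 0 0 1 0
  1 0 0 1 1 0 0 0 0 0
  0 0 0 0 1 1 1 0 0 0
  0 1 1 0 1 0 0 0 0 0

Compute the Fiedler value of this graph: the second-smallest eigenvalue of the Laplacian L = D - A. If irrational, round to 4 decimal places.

Each diagonal entry of L is the vertex degree and each off-diagonal entry is -1 where an edge is present, 0 otherwise; in the order [1, 2, 3, 4, 5, 6, 7, 8, 9, 10] the diagonal is [3, 3, 3, 3, 3, 3, 3, 3, 3, 3]. The smallest Laplacian eigenvalue is always 0. The next one, lambda_2 = 2, measures how hard the graph is to disconnect: larger values mean better connectivity. There is one zero in the spectrum, matching the 1 component.

2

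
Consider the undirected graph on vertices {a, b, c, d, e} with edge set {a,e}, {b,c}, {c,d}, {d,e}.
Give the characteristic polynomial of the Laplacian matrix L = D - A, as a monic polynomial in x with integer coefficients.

x^5 - 8x^4 + 21x^3 - 20x^2 + 5x

Each diagonal entry of L is the vertex degree and each off-diagonal entry is -1 where an edge is present, 0 otherwise; in the order [a, b, c, d, e] the diagonal is [1, 1, 2, 2, 2]. Computing det(xI - L) by cofactor expansion (or equivalently via sum-over-permutations) gives x^5 - 8x^4 + 21x^3 - 20x^2 + 5x. The coefficient of x^4 equals -trace(L) = -8, matching the sum of degrees. The eigenvalues sum to 8, which equals trace(L) = 2|E|.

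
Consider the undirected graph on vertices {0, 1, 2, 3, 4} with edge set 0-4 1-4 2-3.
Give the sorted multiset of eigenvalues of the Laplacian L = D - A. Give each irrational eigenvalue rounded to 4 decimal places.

With the vertex order [0, 1, 2, 3, 4], the degrees are [1, 1, 1, 1, 2], giving D = diag(1, 1, 1, 1, 2) and L = D - A. Diagonalising L (or applying a numerical eigensolver to the 5x5 matrix) gives the spectrum above. The 2 zero eigenvalues correspond to the 2 connected components. The largest eigenvalue, 3, is at most the vertex count 5. The eigenvalues sum to 6, which equals trace(L) = 2|E|.

[0, 0, 1, 2, 3]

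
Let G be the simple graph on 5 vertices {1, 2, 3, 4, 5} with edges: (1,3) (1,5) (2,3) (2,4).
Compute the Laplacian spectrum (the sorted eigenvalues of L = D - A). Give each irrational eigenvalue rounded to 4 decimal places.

[0, 0.3820, 1.3820, 2.6180, 3.6180]

Each diagonal entry of L is the vertex degree and each off-diagonal entry is -1 where an edge is present, 0 otherwise; in the order [1, 2, 3, 4, 5] the diagonal is [2, 2, 2, 1, 1]. Diagonalising L (or applying a numerical eigensolver to the 5x5 matrix) gives the spectrum above. The single zero eigenvalue shows the graph is connected. By the matrix-tree theorem the graph has (1/5) * product of the nonzero eigenvalues = 1 spanning tree. The largest eigenvalue, 3.6180, is at most the vertex count 5.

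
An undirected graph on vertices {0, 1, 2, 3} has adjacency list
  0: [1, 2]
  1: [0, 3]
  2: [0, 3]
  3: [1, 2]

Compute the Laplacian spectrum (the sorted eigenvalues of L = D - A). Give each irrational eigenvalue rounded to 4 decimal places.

[0, 2, 2, 4]

With the vertex order [0, 1, 2, 3], the degrees are [2, 2, 2, 2], giving D = diag(2, 2, 2, 2) and L = D - A. Diagonalising L (or applying a numerical eigensolver to the 4x4 matrix) gives the spectrum above. The single zero eigenvalue shows the graph is connected.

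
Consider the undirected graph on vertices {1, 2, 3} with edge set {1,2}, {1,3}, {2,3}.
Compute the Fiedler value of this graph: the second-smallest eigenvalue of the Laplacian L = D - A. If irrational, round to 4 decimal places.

Reading degrees in the order [1, 2, 3] gives [2, 2, 2]; set D = diag(2, 2, 2) and form L = D - A. The smallest Laplacian eigenvalue is always 0. The next one, lambda_2 = 3, measures how hard the graph is to disconnect: larger values mean better connectivity. There is one zero in the spectrum, matching the 1 component. The largest eigenvalue, 3, is at most the vertex count 3.

3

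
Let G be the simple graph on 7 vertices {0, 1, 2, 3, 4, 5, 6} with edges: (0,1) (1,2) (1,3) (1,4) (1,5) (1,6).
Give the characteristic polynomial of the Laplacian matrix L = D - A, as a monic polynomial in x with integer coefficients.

Reading degrees in the order [0, 1, 2, 3, 4, 5, 6] gives [1, 6, 1, 1, 1, 1, 1]; set D = diag(1, 6, 1, 1, 1, 1, 1) and form L = D - A. Computing det(xI - L) by cofactor expansion (or equivalently via sum-over-permutations) gives x^7 - 12x^6 + 45x^5 - 80x^4 + 75x^3 - 36x^2 + 7x. The constant term is 0 because L is singular (the all-ones vector lies in its kernel).

x^7 - 12x^6 + 45x^5 - 80x^4 + 75x^3 - 36x^2 + 7x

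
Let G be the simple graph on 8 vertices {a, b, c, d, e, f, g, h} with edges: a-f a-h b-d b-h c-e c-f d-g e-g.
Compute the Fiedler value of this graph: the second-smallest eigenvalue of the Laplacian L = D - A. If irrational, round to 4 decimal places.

Each diagonal entry of L is the vertex degree and each off-diagonal entry is -1 where an edge is present, 0 otherwise; in the order [a, b, c, d, e, f, g, h] the diagonal is [2, 2, 2, 2, 2, 2, 2, 2]. Computing the eigenvalues of L and sorting gives [0, 0.5858, 0.5858, 2, 2, 3.4142, 3.4142, 4]. The Fiedler value lambda_2 = 0.5858 is strictly positive, so the graph is connected. The eigenvalues sum to 16, which equals trace(L) = 2|E|. The largest eigenvalue, 4, is at most the vertex count 8.

0.5858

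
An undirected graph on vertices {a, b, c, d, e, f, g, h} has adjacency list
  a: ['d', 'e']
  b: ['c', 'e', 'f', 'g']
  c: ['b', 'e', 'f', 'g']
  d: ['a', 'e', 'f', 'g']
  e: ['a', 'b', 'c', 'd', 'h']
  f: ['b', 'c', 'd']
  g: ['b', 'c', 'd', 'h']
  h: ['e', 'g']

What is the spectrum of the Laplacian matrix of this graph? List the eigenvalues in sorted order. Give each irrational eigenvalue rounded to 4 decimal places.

Reading degrees in the order [a, b, c, d, e, f, g, h] gives [2, 4, 4, 4, 5, 3, 4, 2]; set D = diag(2, 4, 4, 4, 5, 3, 4, 2) and form L = D - A. Since every row of L sums to 0, the all-ones vector is in the kernel and 0 is an eigenvalue. The eigenvalues sum to 28, which equals trace(L) = 2|E|. There is one zero in the spectrum, matching the 1 component.

[0, 1.6196, 1.7794, 3.6039, 4, 4.9362, 5, 7.0610]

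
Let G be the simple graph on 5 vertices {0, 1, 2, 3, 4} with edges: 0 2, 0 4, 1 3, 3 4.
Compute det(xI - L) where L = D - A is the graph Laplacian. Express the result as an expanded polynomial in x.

Reading degrees in the order [0, 1, 2, 3, 4] gives [2, 1, 1, 2, 2]; set D = diag(2, 1, 1, 2, 2) and form L = D - A. Computing det(xI - L) by cofactor expansion (or equivalently via sum-over-permutations) gives x^5 - 8x^4 + 21x^3 - 20x^2 + 5x. Since p(0) = det(-L) = 0, x divides p(x).

x^5 - 8x^4 + 21x^3 - 20x^2 + 5x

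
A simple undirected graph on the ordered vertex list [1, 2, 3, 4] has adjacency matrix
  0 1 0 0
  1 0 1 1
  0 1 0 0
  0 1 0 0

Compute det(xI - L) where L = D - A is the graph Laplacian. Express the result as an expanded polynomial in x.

x^4 - 6x^3 + 9x^2 - 4x

With the vertex order [1, 2, 3, 4], the degrees are [1, 3, 1, 1], giving D = diag(1, 3, 1, 1) and L = D - A. The eigenvalues of L are [0, 1, 1, 4]; the characteristic polynomial is the product of (x - lambda_i), which multiplies out to x^4 - 6x^3 + 9x^2 - 4x. The constant term is 0 because L is singular (the all-ones vector lies in its kernel).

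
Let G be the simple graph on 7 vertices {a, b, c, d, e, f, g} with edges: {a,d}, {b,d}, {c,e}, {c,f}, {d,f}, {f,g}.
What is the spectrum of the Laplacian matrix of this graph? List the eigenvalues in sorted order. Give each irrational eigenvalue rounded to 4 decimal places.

[0, 0.3217, 0.6802, 1, 2.1397, 3.2297, 4.6287]

Reading degrees in the order [a, b, c, d, e, f, g] gives [1, 1, 2, 3, 1, 3, 1]; set D = diag(1, 1, 2, 3, 1, 3, 1) and form L = D - A. The multiplicity of 0 as a Laplacian eigenvalue equals the number of connected components.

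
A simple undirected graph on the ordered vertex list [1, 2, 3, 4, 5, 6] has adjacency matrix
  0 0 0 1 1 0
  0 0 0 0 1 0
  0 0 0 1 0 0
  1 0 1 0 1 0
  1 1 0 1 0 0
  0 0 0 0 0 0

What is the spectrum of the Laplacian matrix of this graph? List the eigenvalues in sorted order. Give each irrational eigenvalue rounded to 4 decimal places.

[0, 0, 0.6972, 1.3820, 3.6180, 4.3028]

With the vertex order [1, 2, 3, 4, 5, 6], the degrees are [2, 1, 1, 3, 3, 0], giving D = diag(2, 1, 1, 3, 3, 0) and L = D - A. Since every row of L sums to 0, the all-ones vector is in the kernel and 0 is an eigenvalue. The 2 zero eigenvalues correspond to the 2 connected components. The eigenvalues sum to 10, which equals trace(L) = 2|E|.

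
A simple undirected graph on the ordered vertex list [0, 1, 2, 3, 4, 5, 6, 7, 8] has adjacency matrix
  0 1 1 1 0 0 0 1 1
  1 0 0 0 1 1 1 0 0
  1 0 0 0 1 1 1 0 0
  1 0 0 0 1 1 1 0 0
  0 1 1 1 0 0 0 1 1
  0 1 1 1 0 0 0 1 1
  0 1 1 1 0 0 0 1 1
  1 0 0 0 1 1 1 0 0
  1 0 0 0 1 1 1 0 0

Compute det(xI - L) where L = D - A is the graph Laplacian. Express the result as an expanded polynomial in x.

With the vertex order [0, 1, 2, 3, 4, 5, 6, 7, 8], the degrees are [5, 4, 4, 4, 5, 5, 5, 4, 4], giving D = diag(5, 4, 4, 4, 5, 5, 5, 4, 4) and L = D - A. Computing det(xI - L) by cofactor expansion (or equivalently via sum-over-permutations) gives x^9 - 40x^8 + 690x^7 - 6720x^6 + 40485x^5 - 154704x^4 + 366560x^3 - 492800x^2 + 288000x. The coefficient of x^8 equals -trace(L) = -40, matching the sum of degrees. The eigenvalues sum to 40, which equals trace(L) = 2|E|.

x^9 - 40x^8 + 690x^7 - 6720x^6 + 40485x^5 - 154704x^4 + 366560x^3 - 492800x^2 + 288000x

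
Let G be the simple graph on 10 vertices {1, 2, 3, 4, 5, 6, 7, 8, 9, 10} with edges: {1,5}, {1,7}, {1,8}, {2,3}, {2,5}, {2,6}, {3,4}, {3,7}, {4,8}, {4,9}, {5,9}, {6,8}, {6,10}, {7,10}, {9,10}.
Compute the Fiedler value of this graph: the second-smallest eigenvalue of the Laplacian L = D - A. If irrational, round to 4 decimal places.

2

Each diagonal entry of L is the vertex degree and each off-diagonal entry is -1 where an edge is present, 0 otherwise; in the order [1, 2, 3, 4, 5, 6, 7, 8, 9, 10] the diagonal is [3, 3, 3, 3, 3, 3, 3, 3, 3, 3]. The smallest Laplacian eigenvalue is always 0. The next one, lambda_2 = 2, measures how hard the graph is to disconnect: larger values mean better connectivity. There is one zero in the spectrum, matching the 1 component. The eigenvalues sum to 30, which equals trace(L) = 2|E|.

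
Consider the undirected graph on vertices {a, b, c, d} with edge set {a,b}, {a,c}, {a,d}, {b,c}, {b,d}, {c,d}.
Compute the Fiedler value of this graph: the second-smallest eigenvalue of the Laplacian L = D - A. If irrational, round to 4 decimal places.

Reading degrees in the order [a, b, c, d] gives [3, 3, 3, 3]; set D = diag(3, 3, 3, 3) and form L = D - A. The smallest Laplacian eigenvalue is always 0. The next one, lambda_2 = 4, measures how hard the graph is to disconnect: larger values mean better connectivity. There is one zero in the spectrum, matching the 1 component.

4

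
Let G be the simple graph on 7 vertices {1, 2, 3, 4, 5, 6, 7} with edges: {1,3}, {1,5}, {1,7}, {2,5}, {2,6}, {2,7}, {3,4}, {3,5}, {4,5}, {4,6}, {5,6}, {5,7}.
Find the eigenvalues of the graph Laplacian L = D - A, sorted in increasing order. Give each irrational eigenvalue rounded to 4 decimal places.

Each diagonal entry of L is the vertex degree and each off-diagonal entry is -1 where an edge is present, 0 otherwise; in the order [1, 2, 3, 4, 5, 6, 7] the diagonal is [3, 3, 3, 3, 6, 3, 3]. Since every row of L sums to 0, the all-ones vector is in the kernel and 0 is an eigenvalue. The single zero eigenvalue shows the graph is connected. The eigenvalues sum to 24, which equals trace(L) = 2|E|.

[0, 2, 2, 4, 4, 5, 7]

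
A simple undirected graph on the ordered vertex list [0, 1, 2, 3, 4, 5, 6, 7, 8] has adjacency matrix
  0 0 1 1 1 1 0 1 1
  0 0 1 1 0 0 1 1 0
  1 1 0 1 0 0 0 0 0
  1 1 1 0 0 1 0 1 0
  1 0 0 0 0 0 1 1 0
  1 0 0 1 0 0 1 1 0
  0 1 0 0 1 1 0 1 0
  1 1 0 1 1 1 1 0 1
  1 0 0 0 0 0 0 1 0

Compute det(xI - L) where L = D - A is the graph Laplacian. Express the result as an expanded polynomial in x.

Reading degrees in the order [0, 1, 2, 3, 4, 5, 6, 7, 8] gives [6, 4, 3, 5, 3, 4, 4, 7, 2]; set D = diag(6, 4, 3, 5, 3, 4, 4, 7, 2) and form L = D - A. Computing det(xI - L) by cofactor expansion (or equivalently via sum-over-permutations) gives x^9 - 38x^8 + 613x^7 - 5472x^6 + 29506x^5 - 98232x^4 + 196852x^3 - 216780x^2 + 100350x. The coefficient of x^8 equals -trace(L) = -38, matching the sum of degrees. There is one zero in the spectrum, matching the 1 component.

x^9 - 38x^8 + 613x^7 - 5472x^6 + 29506x^5 - 98232x^4 + 196852x^3 - 216780x^2 + 100350x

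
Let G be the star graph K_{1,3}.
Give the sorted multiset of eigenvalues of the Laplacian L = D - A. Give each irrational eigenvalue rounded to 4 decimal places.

The graph has 4 vertices and degree multiset [3, 1, 1, 1]; D is the diagonal matrix of degrees and L = D - A. Diagonalising L (or applying a numerical eigensolver to the 4x4 matrix) gives the spectrum above. The single zero eigenvalue shows the graph is connected.

[0, 1, 1, 4]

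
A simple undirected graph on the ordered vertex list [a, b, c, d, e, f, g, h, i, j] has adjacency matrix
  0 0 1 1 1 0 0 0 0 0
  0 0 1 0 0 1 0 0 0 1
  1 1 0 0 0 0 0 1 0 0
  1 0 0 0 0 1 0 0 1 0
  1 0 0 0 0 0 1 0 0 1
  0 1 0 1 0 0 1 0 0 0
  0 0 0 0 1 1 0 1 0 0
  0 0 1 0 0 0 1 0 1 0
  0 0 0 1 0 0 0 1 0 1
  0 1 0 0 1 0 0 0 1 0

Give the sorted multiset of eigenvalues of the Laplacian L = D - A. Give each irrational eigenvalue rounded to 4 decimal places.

Each diagonal entry of L is the vertex degree and each off-diagonal entry is -1 where an edge is present, 0 otherwise; in the order [a, b, c, d, e, f, g, h, i, j] the diagonal is [3, 3, 3, 3, 3, 3, 3, 3, 3, 3]. Since every row of L sums to 0, the all-ones vector is in the kernel and 0 is an eigenvalue. The single zero eigenvalue shows the graph is connected. There is one zero in the spectrum, matching the 1 component.

[0, 2, 2, 2, 2, 2, 5, 5, 5, 5]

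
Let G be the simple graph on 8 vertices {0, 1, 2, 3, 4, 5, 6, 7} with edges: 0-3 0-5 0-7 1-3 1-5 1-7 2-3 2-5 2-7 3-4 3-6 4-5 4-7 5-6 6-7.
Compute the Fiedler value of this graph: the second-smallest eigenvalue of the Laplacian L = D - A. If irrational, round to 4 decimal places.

3

Each diagonal entry of L is the vertex degree and each off-diagonal entry is -1 where an edge is present, 0 otherwise; in the order [0, 1, 2, 3, 4, 5, 6, 7] the diagonal is [3, 3, 3, 5, 3, 5, 3, 5]. Computing the eigenvalues of L and sorting gives [0, 3, 3, 3, 3, 5, 5, 8]. The Fiedler value lambda_2 = 3 is strictly positive, so the graph is connected. The eigenvalues sum to 30, which equals trace(L) = 2|E|.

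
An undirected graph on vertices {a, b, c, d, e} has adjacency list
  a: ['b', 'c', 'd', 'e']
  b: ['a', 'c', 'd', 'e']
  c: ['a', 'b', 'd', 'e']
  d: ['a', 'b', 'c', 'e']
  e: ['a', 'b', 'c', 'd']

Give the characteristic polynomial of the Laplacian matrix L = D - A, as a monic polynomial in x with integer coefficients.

Each diagonal entry of L is the vertex degree and each off-diagonal entry is -1 where an edge is present, 0 otherwise; in the order [a, b, c, d, e] the diagonal is [4, 4, 4, 4, 4]. Computing det(xI - L) by cofactor expansion (or equivalently via sum-over-permutations) gives x^5 - 20x^4 + 150x^3 - 500x^2 + 625x. Since p(0) = det(-L) = 0, x divides p(x). The largest eigenvalue, 5, is at most the vertex count 5. There is one zero in the spectrum, matching the 1 component.

x^5 - 20x^4 + 150x^3 - 500x^2 + 625x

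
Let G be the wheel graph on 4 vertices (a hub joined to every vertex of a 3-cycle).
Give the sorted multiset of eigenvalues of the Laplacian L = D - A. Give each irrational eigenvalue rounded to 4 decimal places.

The graph has 4 vertices and degree multiset [3, 3, 3, 3]; D is the diagonal matrix of degrees and L = D - A. L is symmetric positive semidefinite, so every eigenvalue is real and nonnegative. The single zero eigenvalue shows the graph is connected. By the matrix-tree theorem the graph has (1/4) * product of the nonzero eigenvalues = 16 spanning trees.

[0, 4, 4, 4]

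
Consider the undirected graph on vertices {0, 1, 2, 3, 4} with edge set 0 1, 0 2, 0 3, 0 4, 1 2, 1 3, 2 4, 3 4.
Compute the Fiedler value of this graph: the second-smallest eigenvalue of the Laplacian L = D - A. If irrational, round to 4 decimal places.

3

With the vertex order [0, 1, 2, 3, 4], the degrees are [4, 3, 3, 3, 3], giving D = diag(4, 3, 3, 3, 3) and L = D - A. The sorted Laplacian eigenvalues are [0, 3, 3, 5, 5]; the algebraic connectivity is the second entry, 3.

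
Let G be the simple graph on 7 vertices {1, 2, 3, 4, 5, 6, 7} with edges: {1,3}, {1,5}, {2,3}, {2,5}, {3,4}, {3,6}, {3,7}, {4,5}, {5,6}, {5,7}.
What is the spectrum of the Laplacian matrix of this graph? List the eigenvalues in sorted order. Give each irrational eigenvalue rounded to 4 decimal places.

Reading degrees in the order [1, 2, 3, 4, 5, 6, 7] gives [2, 2, 5, 2, 5, 2, 2]; set D = diag(2, 2, 5, 2, 5, 2, 2) and form L = D - A. The multiplicity of 0 as a Laplacian eigenvalue equals the number of connected components. The single zero eigenvalue shows the graph is connected. There is one zero in the spectrum, matching the 1 component.

[0, 2, 2, 2, 2, 5, 7]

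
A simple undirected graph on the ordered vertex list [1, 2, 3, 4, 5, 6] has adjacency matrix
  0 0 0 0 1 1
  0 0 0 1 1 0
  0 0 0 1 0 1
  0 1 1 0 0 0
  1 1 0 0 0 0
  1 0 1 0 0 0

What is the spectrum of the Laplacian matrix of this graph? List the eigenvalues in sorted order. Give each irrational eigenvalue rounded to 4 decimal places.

With the vertex order [1, 2, 3, 4, 5, 6], the degrees are [2, 2, 2, 2, 2, 2], giving D = diag(2, 2, 2, 2, 2, 2) and L = D - A. L is symmetric positive semidefinite, so every eigenvalue is real and nonnegative. By the matrix-tree theorem the graph has (1/6) * product of the nonzero eigenvalues = 6 spanning trees. The largest eigenvalue, 4, is at most the vertex count 6.

[0, 1, 1, 3, 3, 4]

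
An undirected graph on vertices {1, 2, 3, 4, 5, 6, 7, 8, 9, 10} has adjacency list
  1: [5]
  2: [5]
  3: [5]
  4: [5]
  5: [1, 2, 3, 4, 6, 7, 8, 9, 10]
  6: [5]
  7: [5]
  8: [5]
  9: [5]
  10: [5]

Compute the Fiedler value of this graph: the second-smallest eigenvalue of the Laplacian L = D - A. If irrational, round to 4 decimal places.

Each diagonal entry of L is the vertex degree and each off-diagonal entry is -1 where an edge is present, 0 otherwise; in the order [1, 2, 3, 4, 5, 6, 7, 8, 9, 10] the diagonal is [1, 1, 1, 1, 9, 1, 1, 1, 1, 1]. Computing the eigenvalues of L and sorting gives [0, 1, 1, 1, 1, 1, 1, 1, 1, 10]. The Fiedler value lambda_2 = 1 is strictly positive, so the graph is connected. There is one zero in the spectrum, matching the 1 component. The largest eigenvalue, 10, is at most the vertex count 10.

1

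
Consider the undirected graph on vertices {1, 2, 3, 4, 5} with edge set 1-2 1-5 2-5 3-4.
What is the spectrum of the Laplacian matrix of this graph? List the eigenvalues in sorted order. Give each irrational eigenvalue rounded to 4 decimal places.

[0, 0, 2, 3, 3]

Each diagonal entry of L is the vertex degree and each off-diagonal entry is -1 where an edge is present, 0 otherwise; in the order [1, 2, 3, 4, 5] the diagonal is [2, 2, 1, 1, 2]. The multiplicity of 0 as a Laplacian eigenvalue equals the number of connected components. The 2 zero eigenvalues correspond to the 2 connected components.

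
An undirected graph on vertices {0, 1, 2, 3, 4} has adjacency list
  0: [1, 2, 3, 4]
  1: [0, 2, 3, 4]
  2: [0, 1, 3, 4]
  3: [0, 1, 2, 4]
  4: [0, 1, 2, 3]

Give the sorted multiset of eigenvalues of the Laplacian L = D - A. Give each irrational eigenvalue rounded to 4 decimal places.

[0, 5, 5, 5, 5]

Each diagonal entry of L is the vertex degree and each off-diagonal entry is -1 where an edge is present, 0 otherwise; in the order [0, 1, 2, 3, 4] the diagonal is [4, 4, 4, 4, 4]. L is symmetric positive semidefinite, so every eigenvalue is real and nonnegative. The single zero eigenvalue shows the graph is connected. The eigenvalues sum to 20, which equals trace(L) = 2|E|.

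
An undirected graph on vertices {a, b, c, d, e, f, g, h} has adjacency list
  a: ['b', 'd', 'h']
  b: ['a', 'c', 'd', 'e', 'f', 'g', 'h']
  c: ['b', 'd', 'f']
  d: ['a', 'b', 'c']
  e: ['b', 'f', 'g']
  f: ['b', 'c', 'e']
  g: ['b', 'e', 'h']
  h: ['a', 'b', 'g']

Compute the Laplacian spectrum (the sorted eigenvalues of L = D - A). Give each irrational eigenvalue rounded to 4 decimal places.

Reading degrees in the order [a, b, c, d, e, f, g, h] gives [3, 7, 3, 3, 3, 3, 3, 3]; set D = diag(3, 7, 3, 3, 3, 3, 3, 3) and form L = D - A. Since every row of L sums to 0, the all-ones vector is in the kernel and 0 is an eigenvalue. The single zero eigenvalue shows the graph is connected. There is one zero in the spectrum, matching the 1 component. The largest eigenvalue, 8, is at most the vertex count 8.

[0, 1.7530, 1.7530, 3.4450, 3.4450, 4.8019, 4.8019, 8]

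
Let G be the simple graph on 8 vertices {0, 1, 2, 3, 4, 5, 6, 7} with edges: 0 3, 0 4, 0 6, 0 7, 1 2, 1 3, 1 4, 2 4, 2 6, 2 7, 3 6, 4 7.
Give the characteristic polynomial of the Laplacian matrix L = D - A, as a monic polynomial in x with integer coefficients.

Each diagonal entry of L is the vertex degree and each off-diagonal entry is -1 where an edge is present, 0 otherwise; in the order [0, 1, 2, 3, 4, 5, 6, 7] the diagonal is [4, 3, 4, 3, 4, 0, 3, 3]. L has integer entries, so p(x) = det(xI - L) has integer coefficients. Expanding the determinant yields x^8 - 24x^7 + 234x^6 - 1184x^5 + 3273x^4 - 4680x^3 + 2702x^2. The coefficient of x^7 equals -trace(L) = -24, matching the sum of degrees.

x^8 - 24x^7 + 234x^6 - 1184x^5 + 3273x^4 - 4680x^3 + 2702x^2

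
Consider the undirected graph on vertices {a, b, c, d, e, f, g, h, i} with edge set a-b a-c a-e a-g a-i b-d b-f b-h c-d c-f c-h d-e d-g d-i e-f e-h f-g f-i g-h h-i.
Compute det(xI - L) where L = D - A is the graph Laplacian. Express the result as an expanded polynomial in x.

With the vertex order [a, b, c, d, e, f, g, h, i], the degrees are [5, 4, 4, 5, 4, 5, 4, 5, 4], giving D = diag(5, 4, 4, 5, 4, 5, 4, 5, 4) and L = D - A. L has integer entries, so p(x) = det(xI - L) has integer coefficients. Expanding the determinant yields x^9 - 40x^8 + 690x^7 - 6720x^6 + 40485x^5 - 154704x^4 + 366560x^3 - 492800x^2 + 288000x. Since p(0) = det(-L) = 0, x divides p(x).

x^9 - 40x^8 + 690x^7 - 6720x^6 + 40485x^5 - 154704x^4 + 366560x^3 - 492800x^2 + 288000x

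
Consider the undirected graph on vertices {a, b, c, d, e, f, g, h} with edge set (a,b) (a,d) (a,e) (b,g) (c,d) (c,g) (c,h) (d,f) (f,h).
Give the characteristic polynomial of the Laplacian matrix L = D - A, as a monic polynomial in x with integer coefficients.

Reading degrees in the order [a, b, c, d, e, f, g, h] gives [3, 2, 3, 3, 1, 2, 2, 2]; set D = diag(3, 2, 3, 3, 1, 2, 2, 2) and form L = D - A. L has integer entries, so p(x) = det(xI - L) has integer coefficients. Expanding the determinant yields x^8 - 18x^7 + 131x^6 - 496x^5 + 1045x^4 - 1208x^3 + 696x^2 - 152x. Since p(0) = det(-L) = 0, x divides p(x).

x^8 - 18x^7 + 131x^6 - 496x^5 + 1045x^4 - 1208x^3 + 696x^2 - 152x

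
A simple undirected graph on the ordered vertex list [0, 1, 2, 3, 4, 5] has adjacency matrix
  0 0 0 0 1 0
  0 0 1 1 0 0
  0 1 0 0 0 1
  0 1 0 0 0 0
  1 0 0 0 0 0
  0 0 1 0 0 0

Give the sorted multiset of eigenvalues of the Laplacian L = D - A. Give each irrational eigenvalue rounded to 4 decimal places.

[0, 0, 0.5858, 2, 2, 3.4142]

Each diagonal entry of L is the vertex degree and each off-diagonal entry is -1 where an edge is present, 0 otherwise; in the order [0, 1, 2, 3, 4, 5] the diagonal is [1, 2, 2, 1, 1, 1]. Since every row of L sums to 0, the all-ones vector is in the kernel and 0 is an eigenvalue. The 2 zero eigenvalues correspond to the 2 connected components.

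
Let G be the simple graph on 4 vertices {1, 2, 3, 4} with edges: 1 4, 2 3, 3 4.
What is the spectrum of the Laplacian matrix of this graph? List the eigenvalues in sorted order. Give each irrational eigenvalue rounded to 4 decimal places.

Each diagonal entry of L is the vertex degree and each off-diagonal entry is -1 where an edge is present, 0 otherwise; in the order [1, 2, 3, 4] the diagonal is [1, 1, 2, 2]. Since every row of L sums to 0, the all-ones vector is in the kernel and 0 is an eigenvalue. The single zero eigenvalue shows the graph is connected. The largest eigenvalue, 3.4142, is at most the vertex count 4.

[0, 0.5858, 2, 3.4142]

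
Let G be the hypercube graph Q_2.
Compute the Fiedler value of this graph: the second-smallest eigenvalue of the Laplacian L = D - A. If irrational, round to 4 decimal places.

The graph has 4 vertices and degree multiset [2, 2, 2, 2]; D is the diagonal matrix of degrees and L = D - A. Computing the eigenvalues of L and sorting gives [0, 2, 2, 4]. The Fiedler value lambda_2 = 2 is strictly positive, so the graph is connected. By the matrix-tree theorem the graph has (1/4) * product of the nonzero eigenvalues = 4 spanning trees. There is one zero in the spectrum, matching the 1 component.

2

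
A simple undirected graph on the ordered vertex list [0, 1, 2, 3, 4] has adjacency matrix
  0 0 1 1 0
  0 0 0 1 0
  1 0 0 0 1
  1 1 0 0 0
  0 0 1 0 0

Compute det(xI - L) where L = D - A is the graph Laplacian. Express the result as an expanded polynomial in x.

Each diagonal entry of L is the vertex degree and each off-diagonal entry is -1 where an edge is present, 0 otherwise; in the order [0, 1, 2, 3, 4] the diagonal is [2, 1, 2, 2, 1]. Computing det(xI - L) by cofactor expansion (or equivalently via sum-over-permutations) gives x^5 - 8x^4 + 21x^3 - 20x^2 + 5x. The coefficient of x^4 equals -trace(L) = -8, matching the sum of degrees. There is one zero in the spectrum, matching the 1 component.

x^5 - 8x^4 + 21x^3 - 20x^2 + 5x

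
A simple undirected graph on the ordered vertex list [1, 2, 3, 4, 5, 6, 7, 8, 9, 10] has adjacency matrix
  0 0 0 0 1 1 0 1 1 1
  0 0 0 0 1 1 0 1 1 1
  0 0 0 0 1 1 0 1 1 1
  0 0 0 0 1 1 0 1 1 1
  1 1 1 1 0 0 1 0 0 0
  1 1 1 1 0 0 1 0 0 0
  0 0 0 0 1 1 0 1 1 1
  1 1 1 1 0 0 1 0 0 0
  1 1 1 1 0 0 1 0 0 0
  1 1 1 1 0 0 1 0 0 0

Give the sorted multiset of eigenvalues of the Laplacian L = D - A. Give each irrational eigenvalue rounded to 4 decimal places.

Reading degrees in the order [1, 2, 3, 4, 5, 6, 7, 8, 9, 10] gives [5, 5, 5, 5, 5, 5, 5, 5, 5, 5]; set D = diag(5, 5, 5, 5, 5, 5, 5, 5, 5, 5) and form L = D - A. Diagonalising L (or applying a numerical eigensolver to the 10x10 matrix) gives the spectrum above. The single zero eigenvalue shows the graph is connected. The eigenvalues sum to 50, which equals trace(L) = 2|E|.

[0, 5, 5, 5, 5, 5, 5, 5, 5, 10]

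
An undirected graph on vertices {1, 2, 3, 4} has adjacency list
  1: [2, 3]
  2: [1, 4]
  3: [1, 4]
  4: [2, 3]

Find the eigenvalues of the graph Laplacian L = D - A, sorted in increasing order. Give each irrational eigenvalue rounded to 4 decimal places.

Each diagonal entry of L is the vertex degree and each off-diagonal entry is -1 where an edge is present, 0 otherwise; in the order [1, 2, 3, 4] the diagonal is [2, 2, 2, 2]. Diagonalising L (or applying a numerical eigensolver to the 4x4 matrix) gives the spectrum above.

[0, 2, 2, 4]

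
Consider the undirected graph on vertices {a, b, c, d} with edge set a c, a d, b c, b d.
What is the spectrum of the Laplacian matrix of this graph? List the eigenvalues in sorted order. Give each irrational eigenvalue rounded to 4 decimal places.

Each diagonal entry of L is the vertex degree and each off-diagonal entry is -1 where an edge is present, 0 otherwise; in the order [a, b, c, d] the diagonal is [2, 2, 2, 2]. Since every row of L sums to 0, the all-ones vector is in the kernel and 0 is an eigenvalue. The single zero eigenvalue shows the graph is connected. By the matrix-tree theorem the graph has (1/4) * product of the nonzero eigenvalues = 4 spanning trees. The eigenvalues sum to 8, which equals trace(L) = 2|E|.

[0, 2, 2, 4]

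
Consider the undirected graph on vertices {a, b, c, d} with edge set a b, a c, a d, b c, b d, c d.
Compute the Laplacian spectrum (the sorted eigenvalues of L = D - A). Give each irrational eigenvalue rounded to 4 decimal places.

Each diagonal entry of L is the vertex degree and each off-diagonal entry is -1 where an edge is present, 0 otherwise; in the order [a, b, c, d] the diagonal is [3, 3, 3, 3]. The multiplicity of 0 as a Laplacian eigenvalue equals the number of connected components. The eigenvalues sum to 12, which equals trace(L) = 2|E|. The largest eigenvalue, 4, is at most the vertex count 4.

[0, 4, 4, 4]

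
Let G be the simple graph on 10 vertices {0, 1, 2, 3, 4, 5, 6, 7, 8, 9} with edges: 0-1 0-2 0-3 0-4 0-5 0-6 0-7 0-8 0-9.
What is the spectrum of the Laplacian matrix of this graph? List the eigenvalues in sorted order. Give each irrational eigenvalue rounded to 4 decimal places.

[0, 1, 1, 1, 1, 1, 1, 1, 1, 10]

Each diagonal entry of L is the vertex degree and each off-diagonal entry is -1 where an edge is present, 0 otherwise; in the order [0, 1, 2, 3, 4, 5, 6, 7, 8, 9] the diagonal is [9, 1, 1, 1, 1, 1, 1, 1, 1, 1]. L is symmetric positive semidefinite, so every eigenvalue is real and nonnegative. The single zero eigenvalue shows the graph is connected. The eigenvalues sum to 18, which equals trace(L) = 2|E|.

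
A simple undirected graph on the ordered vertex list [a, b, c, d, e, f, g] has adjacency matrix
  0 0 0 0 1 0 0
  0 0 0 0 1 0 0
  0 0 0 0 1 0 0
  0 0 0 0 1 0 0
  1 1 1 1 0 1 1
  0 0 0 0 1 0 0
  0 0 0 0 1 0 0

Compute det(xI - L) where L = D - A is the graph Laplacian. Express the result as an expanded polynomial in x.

x^7 - 12x^6 + 45x^5 - 80x^4 + 75x^3 - 36x^2 + 7x

Each diagonal entry of L is the vertex degree and each off-diagonal entry is -1 where an edge is present, 0 otherwise; in the order [a, b, c, d, e, f, g] the diagonal is [1, 1, 1, 1, 6, 1, 1]. Computing det(xI - L) by cofactor expansion (or equivalently via sum-over-permutations) gives x^7 - 12x^6 + 45x^5 - 80x^4 + 75x^3 - 36x^2 + 7x. The constant term is 0 because L is singular (the all-ones vector lies in its kernel). By the matrix-tree theorem the graph has (1/7) * product of the nonzero eigenvalues = 1 spanning tree.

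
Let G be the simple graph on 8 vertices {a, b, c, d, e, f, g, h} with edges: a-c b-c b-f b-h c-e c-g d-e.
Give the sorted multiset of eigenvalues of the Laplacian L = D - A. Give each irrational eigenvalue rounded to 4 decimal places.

With the vertex order [a, b, c, d, e, f, g, h], the degrees are [1, 3, 4, 1, 2, 1, 1, 1], giving D = diag(1, 3, 4, 1, 2, 1, 1, 1) and L = D - A. The multiplicity of 0 as a Laplacian eigenvalue equals the number of connected components.

[0, 0.3187, 0.5858, 1, 1, 2.3579, 3.4142, 5.3234]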